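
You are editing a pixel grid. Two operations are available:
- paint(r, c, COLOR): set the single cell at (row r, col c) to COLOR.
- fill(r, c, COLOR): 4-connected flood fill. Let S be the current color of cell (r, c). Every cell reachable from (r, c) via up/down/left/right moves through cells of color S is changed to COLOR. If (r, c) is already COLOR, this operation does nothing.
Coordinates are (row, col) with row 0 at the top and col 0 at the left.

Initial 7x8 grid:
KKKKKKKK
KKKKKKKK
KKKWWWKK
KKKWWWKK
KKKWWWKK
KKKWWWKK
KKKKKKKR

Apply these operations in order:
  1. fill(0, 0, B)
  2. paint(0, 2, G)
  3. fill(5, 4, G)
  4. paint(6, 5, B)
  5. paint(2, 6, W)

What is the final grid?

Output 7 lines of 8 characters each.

After op 1 fill(0,0,B) [43 cells changed]:
BBBBBBBB
BBBBBBBB
BBBWWWBB
BBBWWWBB
BBBWWWBB
BBBWWWBB
BBBBBBBR
After op 2 paint(0,2,G):
BBGBBBBB
BBBBBBBB
BBBWWWBB
BBBWWWBB
BBBWWWBB
BBBWWWBB
BBBBBBBR
After op 3 fill(5,4,G) [12 cells changed]:
BBGBBBBB
BBBBBBBB
BBBGGGBB
BBBGGGBB
BBBGGGBB
BBBGGGBB
BBBBBBBR
After op 4 paint(6,5,B):
BBGBBBBB
BBBBBBBB
BBBGGGBB
BBBGGGBB
BBBGGGBB
BBBGGGBB
BBBBBBBR
After op 5 paint(2,6,W):
BBGBBBBB
BBBBBBBB
BBBGGGWB
BBBGGGBB
BBBGGGBB
BBBGGGBB
BBBBBBBR

Answer: BBGBBBBB
BBBBBBBB
BBBGGGWB
BBBGGGBB
BBBGGGBB
BBBGGGBB
BBBBBBBR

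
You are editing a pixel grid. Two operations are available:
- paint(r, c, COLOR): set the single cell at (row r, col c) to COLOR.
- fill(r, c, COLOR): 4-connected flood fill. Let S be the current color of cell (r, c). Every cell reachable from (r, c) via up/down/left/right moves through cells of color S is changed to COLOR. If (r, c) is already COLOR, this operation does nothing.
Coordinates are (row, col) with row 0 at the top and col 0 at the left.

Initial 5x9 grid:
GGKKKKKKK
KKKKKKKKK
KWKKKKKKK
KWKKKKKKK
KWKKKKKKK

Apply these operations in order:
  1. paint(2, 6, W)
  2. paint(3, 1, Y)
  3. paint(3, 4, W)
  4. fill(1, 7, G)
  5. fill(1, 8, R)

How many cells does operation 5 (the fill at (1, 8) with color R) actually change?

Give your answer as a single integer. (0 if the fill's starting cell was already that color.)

After op 1 paint(2,6,W):
GGKKKKKKK
KKKKKKKKK
KWKKKKWKK
KWKKKKKKK
KWKKKKKKK
After op 2 paint(3,1,Y):
GGKKKKKKK
KKKKKKKKK
KWKKKKWKK
KYKKKKKKK
KWKKKKKKK
After op 3 paint(3,4,W):
GGKKKKKKK
KKKKKKKKK
KWKKKKWKK
KYKKWKKKK
KWKKKKKKK
After op 4 fill(1,7,G) [38 cells changed]:
GGGGGGGGG
GGGGGGGGG
GWGGGGWGG
GYGGWGGGG
GWGGGGGGG
After op 5 fill(1,8,R) [40 cells changed]:
RRRRRRRRR
RRRRRRRRR
RWRRRRWRR
RYRRWRRRR
RWRRRRRRR

Answer: 40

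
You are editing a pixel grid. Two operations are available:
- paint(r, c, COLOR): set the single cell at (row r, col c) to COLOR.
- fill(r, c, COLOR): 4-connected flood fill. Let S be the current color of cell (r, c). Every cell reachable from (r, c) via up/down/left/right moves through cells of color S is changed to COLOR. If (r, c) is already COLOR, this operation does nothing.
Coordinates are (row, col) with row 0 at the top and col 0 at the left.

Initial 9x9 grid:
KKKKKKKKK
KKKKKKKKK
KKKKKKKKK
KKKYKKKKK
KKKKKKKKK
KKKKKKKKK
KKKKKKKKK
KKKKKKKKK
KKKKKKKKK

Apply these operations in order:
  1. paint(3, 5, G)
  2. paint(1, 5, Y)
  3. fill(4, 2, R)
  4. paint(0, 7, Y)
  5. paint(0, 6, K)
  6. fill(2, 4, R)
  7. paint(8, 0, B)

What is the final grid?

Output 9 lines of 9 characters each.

After op 1 paint(3,5,G):
KKKKKKKKK
KKKKKKKKK
KKKKKKKKK
KKKYKGKKK
KKKKKKKKK
KKKKKKKKK
KKKKKKKKK
KKKKKKKKK
KKKKKKKKK
After op 2 paint(1,5,Y):
KKKKKKKKK
KKKKKYKKK
KKKKKKKKK
KKKYKGKKK
KKKKKKKKK
KKKKKKKKK
KKKKKKKKK
KKKKKKKKK
KKKKKKKKK
After op 3 fill(4,2,R) [78 cells changed]:
RRRRRRRRR
RRRRRYRRR
RRRRRRRRR
RRRYRGRRR
RRRRRRRRR
RRRRRRRRR
RRRRRRRRR
RRRRRRRRR
RRRRRRRRR
After op 4 paint(0,7,Y):
RRRRRRRYR
RRRRRYRRR
RRRRRRRRR
RRRYRGRRR
RRRRRRRRR
RRRRRRRRR
RRRRRRRRR
RRRRRRRRR
RRRRRRRRR
After op 5 paint(0,6,K):
RRRRRRKYR
RRRRRYRRR
RRRRRRRRR
RRRYRGRRR
RRRRRRRRR
RRRRRRRRR
RRRRRRRRR
RRRRRRRRR
RRRRRRRRR
After op 6 fill(2,4,R) [0 cells changed]:
RRRRRRKYR
RRRRRYRRR
RRRRRRRRR
RRRYRGRRR
RRRRRRRRR
RRRRRRRRR
RRRRRRRRR
RRRRRRRRR
RRRRRRRRR
After op 7 paint(8,0,B):
RRRRRRKYR
RRRRRYRRR
RRRRRRRRR
RRRYRGRRR
RRRRRRRRR
RRRRRRRRR
RRRRRRRRR
RRRRRRRRR
BRRRRRRRR

Answer: RRRRRRKYR
RRRRRYRRR
RRRRRRRRR
RRRYRGRRR
RRRRRRRRR
RRRRRRRRR
RRRRRRRRR
RRRRRRRRR
BRRRRRRRR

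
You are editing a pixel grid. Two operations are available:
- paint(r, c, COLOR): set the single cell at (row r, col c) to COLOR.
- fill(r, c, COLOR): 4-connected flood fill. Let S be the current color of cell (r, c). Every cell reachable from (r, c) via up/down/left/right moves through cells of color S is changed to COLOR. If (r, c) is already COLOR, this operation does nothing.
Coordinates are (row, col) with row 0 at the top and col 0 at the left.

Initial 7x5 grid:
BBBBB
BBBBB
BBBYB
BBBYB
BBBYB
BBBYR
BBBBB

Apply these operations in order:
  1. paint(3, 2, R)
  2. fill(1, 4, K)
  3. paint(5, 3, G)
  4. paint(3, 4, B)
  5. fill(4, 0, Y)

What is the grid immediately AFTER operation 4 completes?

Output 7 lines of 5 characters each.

Answer: KKKKK
KKKKK
KKKYK
KKRYB
KKKYK
KKKGR
KKKKK

Derivation:
After op 1 paint(3,2,R):
BBBBB
BBBBB
BBBYB
BBRYB
BBBYB
BBBYR
BBBBB
After op 2 fill(1,4,K) [29 cells changed]:
KKKKK
KKKKK
KKKYK
KKRYK
KKKYK
KKKYR
KKKKK
After op 3 paint(5,3,G):
KKKKK
KKKKK
KKKYK
KKRYK
KKKYK
KKKGR
KKKKK
After op 4 paint(3,4,B):
KKKKK
KKKKK
KKKYK
KKRYB
KKKYK
KKKGR
KKKKK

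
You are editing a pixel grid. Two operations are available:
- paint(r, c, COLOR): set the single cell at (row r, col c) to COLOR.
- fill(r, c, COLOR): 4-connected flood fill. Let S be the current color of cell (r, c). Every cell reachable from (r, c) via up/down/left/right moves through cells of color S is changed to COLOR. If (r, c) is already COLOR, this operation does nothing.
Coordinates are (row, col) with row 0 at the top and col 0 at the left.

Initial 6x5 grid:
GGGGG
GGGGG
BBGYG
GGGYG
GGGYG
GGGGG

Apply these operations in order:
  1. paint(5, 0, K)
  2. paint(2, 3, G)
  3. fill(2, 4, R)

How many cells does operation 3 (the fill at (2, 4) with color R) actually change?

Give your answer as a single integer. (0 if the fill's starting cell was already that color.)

After op 1 paint(5,0,K):
GGGGG
GGGGG
BBGYG
GGGYG
GGGYG
KGGGG
After op 2 paint(2,3,G):
GGGGG
GGGGG
BBGGG
GGGYG
GGGYG
KGGGG
After op 3 fill(2,4,R) [25 cells changed]:
RRRRR
RRRRR
BBRRR
RRRYR
RRRYR
KRRRR

Answer: 25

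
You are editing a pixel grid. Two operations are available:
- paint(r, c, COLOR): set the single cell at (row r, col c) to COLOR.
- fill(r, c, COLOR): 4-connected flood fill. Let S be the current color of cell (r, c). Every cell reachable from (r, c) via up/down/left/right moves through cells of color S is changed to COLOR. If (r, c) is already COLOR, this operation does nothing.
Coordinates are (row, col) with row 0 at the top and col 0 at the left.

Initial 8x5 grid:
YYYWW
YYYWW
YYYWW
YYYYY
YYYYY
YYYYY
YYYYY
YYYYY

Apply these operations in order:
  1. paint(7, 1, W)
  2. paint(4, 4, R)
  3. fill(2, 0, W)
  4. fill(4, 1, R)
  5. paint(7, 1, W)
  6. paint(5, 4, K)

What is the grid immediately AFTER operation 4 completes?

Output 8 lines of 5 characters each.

After op 1 paint(7,1,W):
YYYWW
YYYWW
YYYWW
YYYYY
YYYYY
YYYYY
YYYYY
YWYYY
After op 2 paint(4,4,R):
YYYWW
YYYWW
YYYWW
YYYYY
YYYYR
YYYYY
YYYYY
YWYYY
After op 3 fill(2,0,W) [32 cells changed]:
WWWWW
WWWWW
WWWWW
WWWWW
WWWWR
WWWWW
WWWWW
WWWWW
After op 4 fill(4,1,R) [39 cells changed]:
RRRRR
RRRRR
RRRRR
RRRRR
RRRRR
RRRRR
RRRRR
RRRRR

Answer: RRRRR
RRRRR
RRRRR
RRRRR
RRRRR
RRRRR
RRRRR
RRRRR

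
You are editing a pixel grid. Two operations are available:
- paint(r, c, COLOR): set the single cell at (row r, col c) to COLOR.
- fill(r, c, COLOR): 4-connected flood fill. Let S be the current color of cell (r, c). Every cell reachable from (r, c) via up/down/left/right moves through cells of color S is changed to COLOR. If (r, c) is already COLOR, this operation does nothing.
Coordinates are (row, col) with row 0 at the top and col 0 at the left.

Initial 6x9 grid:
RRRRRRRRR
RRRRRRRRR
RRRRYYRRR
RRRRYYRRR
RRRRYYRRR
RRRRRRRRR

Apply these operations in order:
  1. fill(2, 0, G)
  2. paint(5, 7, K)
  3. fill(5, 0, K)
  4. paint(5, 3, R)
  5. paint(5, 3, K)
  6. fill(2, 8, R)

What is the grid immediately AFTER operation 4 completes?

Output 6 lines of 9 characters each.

Answer: KKKKKKKKK
KKKKKKKKK
KKKKYYKKK
KKKKYYKKK
KKKKYYKKK
KKKRKKKKK

Derivation:
After op 1 fill(2,0,G) [48 cells changed]:
GGGGGGGGG
GGGGGGGGG
GGGGYYGGG
GGGGYYGGG
GGGGYYGGG
GGGGGGGGG
After op 2 paint(5,7,K):
GGGGGGGGG
GGGGGGGGG
GGGGYYGGG
GGGGYYGGG
GGGGYYGGG
GGGGGGGKG
After op 3 fill(5,0,K) [47 cells changed]:
KKKKKKKKK
KKKKKKKKK
KKKKYYKKK
KKKKYYKKK
KKKKYYKKK
KKKKKKKKK
After op 4 paint(5,3,R):
KKKKKKKKK
KKKKKKKKK
KKKKYYKKK
KKKKYYKKK
KKKKYYKKK
KKKRKKKKK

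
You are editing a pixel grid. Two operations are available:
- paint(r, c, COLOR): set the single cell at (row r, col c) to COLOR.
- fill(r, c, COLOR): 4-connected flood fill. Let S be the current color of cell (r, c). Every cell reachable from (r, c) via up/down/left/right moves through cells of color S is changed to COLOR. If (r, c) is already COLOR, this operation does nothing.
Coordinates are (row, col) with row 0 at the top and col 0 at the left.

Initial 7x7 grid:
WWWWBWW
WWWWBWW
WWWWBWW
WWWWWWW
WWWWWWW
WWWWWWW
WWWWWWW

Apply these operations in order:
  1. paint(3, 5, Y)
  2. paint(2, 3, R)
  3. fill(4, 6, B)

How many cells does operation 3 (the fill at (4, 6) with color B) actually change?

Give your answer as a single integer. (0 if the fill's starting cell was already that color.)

Answer: 44

Derivation:
After op 1 paint(3,5,Y):
WWWWBWW
WWWWBWW
WWWWBWW
WWWWWYW
WWWWWWW
WWWWWWW
WWWWWWW
After op 2 paint(2,3,R):
WWWWBWW
WWWWBWW
WWWRBWW
WWWWWYW
WWWWWWW
WWWWWWW
WWWWWWW
After op 3 fill(4,6,B) [44 cells changed]:
BBBBBBB
BBBBBBB
BBBRBBB
BBBBBYB
BBBBBBB
BBBBBBB
BBBBBBB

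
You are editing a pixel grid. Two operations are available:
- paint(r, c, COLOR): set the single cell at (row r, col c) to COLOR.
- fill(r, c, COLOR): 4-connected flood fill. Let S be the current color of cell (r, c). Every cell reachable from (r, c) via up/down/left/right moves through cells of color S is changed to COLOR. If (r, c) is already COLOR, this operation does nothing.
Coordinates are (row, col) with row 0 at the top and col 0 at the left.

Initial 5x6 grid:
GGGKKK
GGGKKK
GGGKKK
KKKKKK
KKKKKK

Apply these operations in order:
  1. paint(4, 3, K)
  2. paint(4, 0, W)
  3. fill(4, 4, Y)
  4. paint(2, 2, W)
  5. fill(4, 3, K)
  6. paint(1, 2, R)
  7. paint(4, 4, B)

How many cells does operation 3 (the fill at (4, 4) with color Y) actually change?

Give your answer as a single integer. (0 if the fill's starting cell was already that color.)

Answer: 20

Derivation:
After op 1 paint(4,3,K):
GGGKKK
GGGKKK
GGGKKK
KKKKKK
KKKKKK
After op 2 paint(4,0,W):
GGGKKK
GGGKKK
GGGKKK
KKKKKK
WKKKKK
After op 3 fill(4,4,Y) [20 cells changed]:
GGGYYY
GGGYYY
GGGYYY
YYYYYY
WYYYYY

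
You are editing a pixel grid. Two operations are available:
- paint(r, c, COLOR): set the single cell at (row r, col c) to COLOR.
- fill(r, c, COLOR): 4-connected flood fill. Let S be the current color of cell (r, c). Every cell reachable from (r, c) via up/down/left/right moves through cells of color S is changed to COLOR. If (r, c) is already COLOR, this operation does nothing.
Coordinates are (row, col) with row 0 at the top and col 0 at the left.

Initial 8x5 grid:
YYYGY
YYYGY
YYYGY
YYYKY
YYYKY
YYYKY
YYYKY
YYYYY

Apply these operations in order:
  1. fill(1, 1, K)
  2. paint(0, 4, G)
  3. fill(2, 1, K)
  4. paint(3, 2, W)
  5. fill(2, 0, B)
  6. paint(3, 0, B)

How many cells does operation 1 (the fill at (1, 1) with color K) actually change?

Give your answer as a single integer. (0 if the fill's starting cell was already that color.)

Answer: 33

Derivation:
After op 1 fill(1,1,K) [33 cells changed]:
KKKGK
KKKGK
KKKGK
KKKKK
KKKKK
KKKKK
KKKKK
KKKKK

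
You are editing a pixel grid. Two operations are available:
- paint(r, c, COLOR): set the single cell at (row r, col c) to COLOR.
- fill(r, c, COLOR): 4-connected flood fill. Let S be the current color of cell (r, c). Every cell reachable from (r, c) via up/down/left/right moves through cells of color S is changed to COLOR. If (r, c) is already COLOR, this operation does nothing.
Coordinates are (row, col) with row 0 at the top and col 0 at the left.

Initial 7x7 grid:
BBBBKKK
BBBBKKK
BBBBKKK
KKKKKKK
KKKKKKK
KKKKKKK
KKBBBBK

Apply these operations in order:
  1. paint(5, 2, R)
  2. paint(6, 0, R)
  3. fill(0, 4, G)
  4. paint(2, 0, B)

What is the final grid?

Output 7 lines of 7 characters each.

Answer: BBBBGGG
BBBBGGG
BBBBGGG
GGGGGGG
GGGGGGG
GGRGGGG
RGBBBBG

Derivation:
After op 1 paint(5,2,R):
BBBBKKK
BBBBKKK
BBBBKKK
KKKKKKK
KKKKKKK
KKRKKKK
KKBBBBK
After op 2 paint(6,0,R):
BBBBKKK
BBBBKKK
BBBBKKK
KKKKKKK
KKKKKKK
KKRKKKK
RKBBBBK
After op 3 fill(0,4,G) [31 cells changed]:
BBBBGGG
BBBBGGG
BBBBGGG
GGGGGGG
GGGGGGG
GGRGGGG
RGBBBBG
After op 4 paint(2,0,B):
BBBBGGG
BBBBGGG
BBBBGGG
GGGGGGG
GGGGGGG
GGRGGGG
RGBBBBG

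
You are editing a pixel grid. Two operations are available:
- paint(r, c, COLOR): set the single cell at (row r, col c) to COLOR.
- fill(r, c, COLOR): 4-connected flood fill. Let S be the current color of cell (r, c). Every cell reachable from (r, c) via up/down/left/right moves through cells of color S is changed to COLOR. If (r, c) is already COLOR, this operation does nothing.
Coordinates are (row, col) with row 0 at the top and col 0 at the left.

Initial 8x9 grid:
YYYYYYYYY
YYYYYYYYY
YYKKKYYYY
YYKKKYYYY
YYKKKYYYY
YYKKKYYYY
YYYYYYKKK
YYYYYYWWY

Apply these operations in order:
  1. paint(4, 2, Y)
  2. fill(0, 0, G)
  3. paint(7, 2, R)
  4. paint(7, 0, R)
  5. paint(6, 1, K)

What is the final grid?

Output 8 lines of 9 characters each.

After op 1 paint(4,2,Y):
YYYYYYYYY
YYYYYYYYY
YYKKKYYYY
YYKKKYYYY
YYYKKYYYY
YYKKKYYYY
YYYYYYKKK
YYYYYYWWY
After op 2 fill(0,0,G) [55 cells changed]:
GGGGGGGGG
GGGGGGGGG
GGKKKGGGG
GGKKKGGGG
GGGKKGGGG
GGKKKGGGG
GGGGGGKKK
GGGGGGWWY
After op 3 paint(7,2,R):
GGGGGGGGG
GGGGGGGGG
GGKKKGGGG
GGKKKGGGG
GGGKKGGGG
GGKKKGGGG
GGGGGGKKK
GGRGGGWWY
After op 4 paint(7,0,R):
GGGGGGGGG
GGGGGGGGG
GGKKKGGGG
GGKKKGGGG
GGGKKGGGG
GGKKKGGGG
GGGGGGKKK
RGRGGGWWY
After op 5 paint(6,1,K):
GGGGGGGGG
GGGGGGGGG
GGKKKGGGG
GGKKKGGGG
GGGKKGGGG
GGKKKGGGG
GKGGGGKKK
RGRGGGWWY

Answer: GGGGGGGGG
GGGGGGGGG
GGKKKGGGG
GGKKKGGGG
GGGKKGGGG
GGKKKGGGG
GKGGGGKKK
RGRGGGWWY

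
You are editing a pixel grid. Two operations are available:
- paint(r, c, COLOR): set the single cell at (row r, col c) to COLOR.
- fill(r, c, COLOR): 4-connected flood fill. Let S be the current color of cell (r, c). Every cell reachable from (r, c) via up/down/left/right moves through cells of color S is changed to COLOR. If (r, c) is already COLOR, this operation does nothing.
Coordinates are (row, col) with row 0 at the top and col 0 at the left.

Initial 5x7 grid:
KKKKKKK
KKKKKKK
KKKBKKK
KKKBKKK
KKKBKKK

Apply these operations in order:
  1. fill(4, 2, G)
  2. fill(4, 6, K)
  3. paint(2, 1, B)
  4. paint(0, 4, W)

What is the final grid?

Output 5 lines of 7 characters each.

Answer: KKKKWKK
KKKKKKK
KBKBKKK
KKKBKKK
KKKBKKK

Derivation:
After op 1 fill(4,2,G) [32 cells changed]:
GGGGGGG
GGGGGGG
GGGBGGG
GGGBGGG
GGGBGGG
After op 2 fill(4,6,K) [32 cells changed]:
KKKKKKK
KKKKKKK
KKKBKKK
KKKBKKK
KKKBKKK
After op 3 paint(2,1,B):
KKKKKKK
KKKKKKK
KBKBKKK
KKKBKKK
KKKBKKK
After op 4 paint(0,4,W):
KKKKWKK
KKKKKKK
KBKBKKK
KKKBKKK
KKKBKKK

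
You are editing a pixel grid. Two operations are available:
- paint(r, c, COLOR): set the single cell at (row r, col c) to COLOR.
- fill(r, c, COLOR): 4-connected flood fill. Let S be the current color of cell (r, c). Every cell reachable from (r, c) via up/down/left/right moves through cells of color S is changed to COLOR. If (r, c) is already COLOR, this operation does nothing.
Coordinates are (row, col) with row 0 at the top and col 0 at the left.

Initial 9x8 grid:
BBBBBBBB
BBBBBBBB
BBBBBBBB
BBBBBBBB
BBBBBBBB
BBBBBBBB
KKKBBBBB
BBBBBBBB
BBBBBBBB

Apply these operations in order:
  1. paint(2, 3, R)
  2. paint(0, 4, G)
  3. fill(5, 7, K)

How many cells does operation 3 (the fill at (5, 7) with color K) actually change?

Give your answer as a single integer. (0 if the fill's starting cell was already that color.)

Answer: 67

Derivation:
After op 1 paint(2,3,R):
BBBBBBBB
BBBBBBBB
BBBRBBBB
BBBBBBBB
BBBBBBBB
BBBBBBBB
KKKBBBBB
BBBBBBBB
BBBBBBBB
After op 2 paint(0,4,G):
BBBBGBBB
BBBBBBBB
BBBRBBBB
BBBBBBBB
BBBBBBBB
BBBBBBBB
KKKBBBBB
BBBBBBBB
BBBBBBBB
After op 3 fill(5,7,K) [67 cells changed]:
KKKKGKKK
KKKKKKKK
KKKRKKKK
KKKKKKKK
KKKKKKKK
KKKKKKKK
KKKKKKKK
KKKKKKKK
KKKKKKKK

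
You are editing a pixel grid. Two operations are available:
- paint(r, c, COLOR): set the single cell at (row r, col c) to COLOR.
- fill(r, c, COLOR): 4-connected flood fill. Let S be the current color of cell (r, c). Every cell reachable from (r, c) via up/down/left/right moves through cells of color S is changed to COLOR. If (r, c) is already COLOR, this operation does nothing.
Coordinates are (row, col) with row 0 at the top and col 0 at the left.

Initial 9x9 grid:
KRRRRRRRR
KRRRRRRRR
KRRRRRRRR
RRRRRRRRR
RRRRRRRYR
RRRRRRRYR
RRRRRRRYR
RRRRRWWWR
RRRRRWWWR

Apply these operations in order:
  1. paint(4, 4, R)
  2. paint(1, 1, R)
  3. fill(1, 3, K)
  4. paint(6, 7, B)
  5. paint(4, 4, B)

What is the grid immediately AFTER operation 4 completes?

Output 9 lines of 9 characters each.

Answer: KKKKKKKKK
KKKKKKKKK
KKKKKKKKK
KKKKKKKKK
KKKKKKKYK
KKKKKKKYK
KKKKKKKBK
KKKKKWWWK
KKKKKWWWK

Derivation:
After op 1 paint(4,4,R):
KRRRRRRRR
KRRRRRRRR
KRRRRRRRR
RRRRRRRRR
RRRRRRRYR
RRRRRRRYR
RRRRRRRYR
RRRRRWWWR
RRRRRWWWR
After op 2 paint(1,1,R):
KRRRRRRRR
KRRRRRRRR
KRRRRRRRR
RRRRRRRRR
RRRRRRRYR
RRRRRRRYR
RRRRRRRYR
RRRRRWWWR
RRRRRWWWR
After op 3 fill(1,3,K) [69 cells changed]:
KKKKKKKKK
KKKKKKKKK
KKKKKKKKK
KKKKKKKKK
KKKKKKKYK
KKKKKKKYK
KKKKKKKYK
KKKKKWWWK
KKKKKWWWK
After op 4 paint(6,7,B):
KKKKKKKKK
KKKKKKKKK
KKKKKKKKK
KKKKKKKKK
KKKKKKKYK
KKKKKKKYK
KKKKKKKBK
KKKKKWWWK
KKKKKWWWK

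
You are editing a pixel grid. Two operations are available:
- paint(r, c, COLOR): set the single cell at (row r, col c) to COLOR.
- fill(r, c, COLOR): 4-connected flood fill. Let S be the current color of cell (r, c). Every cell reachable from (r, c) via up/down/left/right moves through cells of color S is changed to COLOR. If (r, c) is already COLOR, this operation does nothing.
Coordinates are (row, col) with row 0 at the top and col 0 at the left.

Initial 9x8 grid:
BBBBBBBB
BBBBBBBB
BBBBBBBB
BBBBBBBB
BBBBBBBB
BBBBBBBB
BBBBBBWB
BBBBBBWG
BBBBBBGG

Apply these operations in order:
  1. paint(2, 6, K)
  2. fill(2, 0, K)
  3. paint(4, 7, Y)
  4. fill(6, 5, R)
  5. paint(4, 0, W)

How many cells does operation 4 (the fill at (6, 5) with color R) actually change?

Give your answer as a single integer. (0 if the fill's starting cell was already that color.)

Answer: 66

Derivation:
After op 1 paint(2,6,K):
BBBBBBBB
BBBBBBBB
BBBBBBKB
BBBBBBBB
BBBBBBBB
BBBBBBBB
BBBBBBWB
BBBBBBWG
BBBBBBGG
After op 2 fill(2,0,K) [66 cells changed]:
KKKKKKKK
KKKKKKKK
KKKKKKKK
KKKKKKKK
KKKKKKKK
KKKKKKKK
KKKKKKWK
KKKKKKWG
KKKKKKGG
After op 3 paint(4,7,Y):
KKKKKKKK
KKKKKKKK
KKKKKKKK
KKKKKKKK
KKKKKKKY
KKKKKKKK
KKKKKKWK
KKKKKKWG
KKKKKKGG
After op 4 fill(6,5,R) [66 cells changed]:
RRRRRRRR
RRRRRRRR
RRRRRRRR
RRRRRRRR
RRRRRRRY
RRRRRRRR
RRRRRRWR
RRRRRRWG
RRRRRRGG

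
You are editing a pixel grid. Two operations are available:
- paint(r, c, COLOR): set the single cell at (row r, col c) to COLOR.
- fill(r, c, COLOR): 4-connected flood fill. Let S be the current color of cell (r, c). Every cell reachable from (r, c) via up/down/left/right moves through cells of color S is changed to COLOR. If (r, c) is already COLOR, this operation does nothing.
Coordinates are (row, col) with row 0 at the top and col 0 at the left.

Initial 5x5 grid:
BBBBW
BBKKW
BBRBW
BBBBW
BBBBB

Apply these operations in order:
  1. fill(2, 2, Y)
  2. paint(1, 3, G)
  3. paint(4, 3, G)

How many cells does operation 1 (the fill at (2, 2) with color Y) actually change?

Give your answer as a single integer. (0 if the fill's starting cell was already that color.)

After op 1 fill(2,2,Y) [1 cells changed]:
BBBBW
BBKKW
BBYBW
BBBBW
BBBBB

Answer: 1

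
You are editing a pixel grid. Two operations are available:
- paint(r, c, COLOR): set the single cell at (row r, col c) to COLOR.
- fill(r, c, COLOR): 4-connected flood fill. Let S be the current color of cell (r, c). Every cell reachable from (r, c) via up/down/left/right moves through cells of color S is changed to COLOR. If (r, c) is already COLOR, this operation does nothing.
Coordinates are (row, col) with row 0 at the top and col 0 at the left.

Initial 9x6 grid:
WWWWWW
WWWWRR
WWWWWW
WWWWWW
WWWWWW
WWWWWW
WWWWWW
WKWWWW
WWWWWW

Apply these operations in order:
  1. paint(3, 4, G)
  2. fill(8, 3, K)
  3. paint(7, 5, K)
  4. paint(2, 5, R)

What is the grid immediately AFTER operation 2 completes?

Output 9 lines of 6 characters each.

After op 1 paint(3,4,G):
WWWWWW
WWWWRR
WWWWWW
WWWWGW
WWWWWW
WWWWWW
WWWWWW
WKWWWW
WWWWWW
After op 2 fill(8,3,K) [50 cells changed]:
KKKKKK
KKKKRR
KKKKKK
KKKKGK
KKKKKK
KKKKKK
KKKKKK
KKKKKK
KKKKKK

Answer: KKKKKK
KKKKRR
KKKKKK
KKKKGK
KKKKKK
KKKKKK
KKKKKK
KKKKKK
KKKKKK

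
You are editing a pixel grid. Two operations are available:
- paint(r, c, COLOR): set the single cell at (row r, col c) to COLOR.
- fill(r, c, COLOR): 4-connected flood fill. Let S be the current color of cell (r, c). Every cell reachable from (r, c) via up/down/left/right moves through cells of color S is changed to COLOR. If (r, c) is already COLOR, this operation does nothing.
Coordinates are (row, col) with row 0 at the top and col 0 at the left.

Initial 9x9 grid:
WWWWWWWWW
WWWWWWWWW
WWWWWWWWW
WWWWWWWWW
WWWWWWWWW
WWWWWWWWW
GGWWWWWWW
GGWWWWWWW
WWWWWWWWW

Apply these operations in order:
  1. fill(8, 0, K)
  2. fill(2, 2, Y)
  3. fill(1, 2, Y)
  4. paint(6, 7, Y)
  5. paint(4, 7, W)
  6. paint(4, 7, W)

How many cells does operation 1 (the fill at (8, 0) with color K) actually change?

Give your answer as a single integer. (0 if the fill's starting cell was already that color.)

Answer: 77

Derivation:
After op 1 fill(8,0,K) [77 cells changed]:
KKKKKKKKK
KKKKKKKKK
KKKKKKKKK
KKKKKKKKK
KKKKKKKKK
KKKKKKKKK
GGKKKKKKK
GGKKKKKKK
KKKKKKKKK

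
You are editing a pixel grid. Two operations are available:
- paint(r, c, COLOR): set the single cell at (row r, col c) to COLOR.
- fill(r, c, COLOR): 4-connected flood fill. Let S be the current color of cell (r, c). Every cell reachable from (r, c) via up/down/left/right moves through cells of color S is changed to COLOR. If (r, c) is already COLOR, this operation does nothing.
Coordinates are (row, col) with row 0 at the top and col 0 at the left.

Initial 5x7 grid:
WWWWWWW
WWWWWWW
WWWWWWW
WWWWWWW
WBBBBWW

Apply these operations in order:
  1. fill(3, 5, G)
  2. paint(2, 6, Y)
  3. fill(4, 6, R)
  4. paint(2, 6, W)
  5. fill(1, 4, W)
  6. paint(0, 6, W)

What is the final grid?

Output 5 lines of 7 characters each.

After op 1 fill(3,5,G) [31 cells changed]:
GGGGGGG
GGGGGGG
GGGGGGG
GGGGGGG
GBBBBGG
After op 2 paint(2,6,Y):
GGGGGGG
GGGGGGG
GGGGGGY
GGGGGGG
GBBBBGG
After op 3 fill(4,6,R) [30 cells changed]:
RRRRRRR
RRRRRRR
RRRRRRY
RRRRRRR
RBBBBRR
After op 4 paint(2,6,W):
RRRRRRR
RRRRRRR
RRRRRRW
RRRRRRR
RBBBBRR
After op 5 fill(1,4,W) [30 cells changed]:
WWWWWWW
WWWWWWW
WWWWWWW
WWWWWWW
WBBBBWW
After op 6 paint(0,6,W):
WWWWWWW
WWWWWWW
WWWWWWW
WWWWWWW
WBBBBWW

Answer: WWWWWWW
WWWWWWW
WWWWWWW
WWWWWWW
WBBBBWW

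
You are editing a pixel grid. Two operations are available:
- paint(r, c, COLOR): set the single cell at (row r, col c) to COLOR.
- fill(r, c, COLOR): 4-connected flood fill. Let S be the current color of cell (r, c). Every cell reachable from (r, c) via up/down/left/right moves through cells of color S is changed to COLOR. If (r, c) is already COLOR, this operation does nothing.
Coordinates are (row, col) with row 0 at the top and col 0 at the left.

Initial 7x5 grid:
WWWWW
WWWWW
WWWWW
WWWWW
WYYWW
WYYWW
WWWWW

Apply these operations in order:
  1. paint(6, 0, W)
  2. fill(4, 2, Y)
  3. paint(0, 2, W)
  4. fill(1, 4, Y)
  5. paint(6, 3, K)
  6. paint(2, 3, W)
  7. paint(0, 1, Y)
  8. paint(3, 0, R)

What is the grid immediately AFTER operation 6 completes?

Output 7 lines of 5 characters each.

After op 1 paint(6,0,W):
WWWWW
WWWWW
WWWWW
WWWWW
WYYWW
WYYWW
WWWWW
After op 2 fill(4,2,Y) [0 cells changed]:
WWWWW
WWWWW
WWWWW
WWWWW
WYYWW
WYYWW
WWWWW
After op 3 paint(0,2,W):
WWWWW
WWWWW
WWWWW
WWWWW
WYYWW
WYYWW
WWWWW
After op 4 fill(1,4,Y) [31 cells changed]:
YYYYY
YYYYY
YYYYY
YYYYY
YYYYY
YYYYY
YYYYY
After op 5 paint(6,3,K):
YYYYY
YYYYY
YYYYY
YYYYY
YYYYY
YYYYY
YYYKY
After op 6 paint(2,3,W):
YYYYY
YYYYY
YYYWY
YYYYY
YYYYY
YYYYY
YYYKY

Answer: YYYYY
YYYYY
YYYWY
YYYYY
YYYYY
YYYYY
YYYKY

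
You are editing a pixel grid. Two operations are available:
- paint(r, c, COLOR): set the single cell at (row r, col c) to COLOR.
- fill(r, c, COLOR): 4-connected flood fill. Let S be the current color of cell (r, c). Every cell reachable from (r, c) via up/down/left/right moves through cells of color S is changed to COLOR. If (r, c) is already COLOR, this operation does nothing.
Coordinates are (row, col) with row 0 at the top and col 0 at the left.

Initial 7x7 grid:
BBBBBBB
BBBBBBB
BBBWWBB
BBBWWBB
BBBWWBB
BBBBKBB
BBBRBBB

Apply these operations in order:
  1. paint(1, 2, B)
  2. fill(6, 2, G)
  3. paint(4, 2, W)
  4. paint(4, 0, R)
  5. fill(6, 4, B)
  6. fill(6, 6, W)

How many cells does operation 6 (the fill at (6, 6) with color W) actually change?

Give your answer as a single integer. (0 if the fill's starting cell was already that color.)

After op 1 paint(1,2,B):
BBBBBBB
BBBBBBB
BBBWWBB
BBBWWBB
BBBWWBB
BBBBKBB
BBBRBBB
After op 2 fill(6,2,G) [41 cells changed]:
GGGGGGG
GGGGGGG
GGGWWGG
GGGWWGG
GGGWWGG
GGGGKGG
GGGRGGG
After op 3 paint(4,2,W):
GGGGGGG
GGGGGGG
GGGWWGG
GGGWWGG
GGWWWGG
GGGGKGG
GGGRGGG
After op 4 paint(4,0,R):
GGGGGGG
GGGGGGG
GGGWWGG
GGGWWGG
RGWWWGG
GGGGKGG
GGGRGGG
After op 5 fill(6,4,B) [39 cells changed]:
BBBBBBB
BBBBBBB
BBBWWBB
BBBWWBB
RBWWWBB
BBBBKBB
BBBRBBB
After op 6 fill(6,6,W) [39 cells changed]:
WWWWWWW
WWWWWWW
WWWWWWW
WWWWWWW
RWWWWWW
WWWWKWW
WWWRWWW

Answer: 39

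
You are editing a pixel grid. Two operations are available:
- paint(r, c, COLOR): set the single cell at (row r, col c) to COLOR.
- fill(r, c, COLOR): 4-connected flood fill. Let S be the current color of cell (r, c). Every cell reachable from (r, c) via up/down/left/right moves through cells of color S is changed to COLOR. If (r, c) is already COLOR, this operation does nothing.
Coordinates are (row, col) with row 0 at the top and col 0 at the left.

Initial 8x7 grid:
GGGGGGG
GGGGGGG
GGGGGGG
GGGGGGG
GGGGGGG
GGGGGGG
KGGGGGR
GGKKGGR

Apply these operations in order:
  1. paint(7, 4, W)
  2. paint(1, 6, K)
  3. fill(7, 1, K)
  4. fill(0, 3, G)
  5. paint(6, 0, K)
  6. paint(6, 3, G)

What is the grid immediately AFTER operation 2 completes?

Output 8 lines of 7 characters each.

After op 1 paint(7,4,W):
GGGGGGG
GGGGGGG
GGGGGGG
GGGGGGG
GGGGGGG
GGGGGGG
KGGGGGR
GGKKWGR
After op 2 paint(1,6,K):
GGGGGGG
GGGGGGK
GGGGGGG
GGGGGGG
GGGGGGG
GGGGGGG
KGGGGGR
GGKKWGR

Answer: GGGGGGG
GGGGGGK
GGGGGGG
GGGGGGG
GGGGGGG
GGGGGGG
KGGGGGR
GGKKWGR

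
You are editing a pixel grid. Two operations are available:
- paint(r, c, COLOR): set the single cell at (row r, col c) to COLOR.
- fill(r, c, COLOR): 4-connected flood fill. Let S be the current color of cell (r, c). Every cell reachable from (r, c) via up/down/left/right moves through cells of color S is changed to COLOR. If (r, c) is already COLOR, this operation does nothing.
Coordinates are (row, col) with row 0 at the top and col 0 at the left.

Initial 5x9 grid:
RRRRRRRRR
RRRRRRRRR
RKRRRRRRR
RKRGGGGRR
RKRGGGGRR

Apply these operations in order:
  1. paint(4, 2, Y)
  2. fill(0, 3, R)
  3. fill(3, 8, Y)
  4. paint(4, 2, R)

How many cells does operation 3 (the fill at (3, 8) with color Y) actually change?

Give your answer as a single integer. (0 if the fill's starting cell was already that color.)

Answer: 33

Derivation:
After op 1 paint(4,2,Y):
RRRRRRRRR
RRRRRRRRR
RKRRRRRRR
RKRGGGGRR
RKYGGGGRR
After op 2 fill(0,3,R) [0 cells changed]:
RRRRRRRRR
RRRRRRRRR
RKRRRRRRR
RKRGGGGRR
RKYGGGGRR
After op 3 fill(3,8,Y) [33 cells changed]:
YYYYYYYYY
YYYYYYYYY
YKYYYYYYY
YKYGGGGYY
YKYGGGGYY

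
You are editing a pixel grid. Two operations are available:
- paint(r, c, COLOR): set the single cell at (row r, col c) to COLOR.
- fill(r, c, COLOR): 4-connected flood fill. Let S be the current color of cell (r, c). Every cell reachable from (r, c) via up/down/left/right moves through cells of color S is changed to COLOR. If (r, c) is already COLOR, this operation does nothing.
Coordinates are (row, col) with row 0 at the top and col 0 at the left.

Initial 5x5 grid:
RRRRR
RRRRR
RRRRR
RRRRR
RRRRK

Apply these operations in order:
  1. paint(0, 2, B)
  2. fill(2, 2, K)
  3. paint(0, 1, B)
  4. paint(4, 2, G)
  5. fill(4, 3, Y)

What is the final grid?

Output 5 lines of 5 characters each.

After op 1 paint(0,2,B):
RRBRR
RRRRR
RRRRR
RRRRR
RRRRK
After op 2 fill(2,2,K) [23 cells changed]:
KKBKK
KKKKK
KKKKK
KKKKK
KKKKK
After op 3 paint(0,1,B):
KBBKK
KKKKK
KKKKK
KKKKK
KKKKK
After op 4 paint(4,2,G):
KBBKK
KKKKK
KKKKK
KKKKK
KKGKK
After op 5 fill(4,3,Y) [22 cells changed]:
YBBYY
YYYYY
YYYYY
YYYYY
YYGYY

Answer: YBBYY
YYYYY
YYYYY
YYYYY
YYGYY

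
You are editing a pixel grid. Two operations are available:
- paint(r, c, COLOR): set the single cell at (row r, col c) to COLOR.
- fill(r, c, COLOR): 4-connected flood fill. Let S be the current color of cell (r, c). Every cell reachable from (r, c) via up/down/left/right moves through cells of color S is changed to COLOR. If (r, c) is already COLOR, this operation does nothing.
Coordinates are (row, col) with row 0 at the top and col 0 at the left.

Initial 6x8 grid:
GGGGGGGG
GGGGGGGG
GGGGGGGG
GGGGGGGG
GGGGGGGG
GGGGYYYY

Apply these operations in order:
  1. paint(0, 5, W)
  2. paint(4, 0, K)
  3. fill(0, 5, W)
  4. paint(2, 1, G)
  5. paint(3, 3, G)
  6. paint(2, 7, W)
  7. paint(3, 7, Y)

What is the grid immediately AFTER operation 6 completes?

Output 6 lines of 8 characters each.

Answer: GGGGGWGG
GGGGGGGG
GGGGGGGW
GGGGGGGG
KGGGGGGG
GGGGYYYY

Derivation:
After op 1 paint(0,5,W):
GGGGGWGG
GGGGGGGG
GGGGGGGG
GGGGGGGG
GGGGGGGG
GGGGYYYY
After op 2 paint(4,0,K):
GGGGGWGG
GGGGGGGG
GGGGGGGG
GGGGGGGG
KGGGGGGG
GGGGYYYY
After op 3 fill(0,5,W) [0 cells changed]:
GGGGGWGG
GGGGGGGG
GGGGGGGG
GGGGGGGG
KGGGGGGG
GGGGYYYY
After op 4 paint(2,1,G):
GGGGGWGG
GGGGGGGG
GGGGGGGG
GGGGGGGG
KGGGGGGG
GGGGYYYY
After op 5 paint(3,3,G):
GGGGGWGG
GGGGGGGG
GGGGGGGG
GGGGGGGG
KGGGGGGG
GGGGYYYY
After op 6 paint(2,7,W):
GGGGGWGG
GGGGGGGG
GGGGGGGW
GGGGGGGG
KGGGGGGG
GGGGYYYY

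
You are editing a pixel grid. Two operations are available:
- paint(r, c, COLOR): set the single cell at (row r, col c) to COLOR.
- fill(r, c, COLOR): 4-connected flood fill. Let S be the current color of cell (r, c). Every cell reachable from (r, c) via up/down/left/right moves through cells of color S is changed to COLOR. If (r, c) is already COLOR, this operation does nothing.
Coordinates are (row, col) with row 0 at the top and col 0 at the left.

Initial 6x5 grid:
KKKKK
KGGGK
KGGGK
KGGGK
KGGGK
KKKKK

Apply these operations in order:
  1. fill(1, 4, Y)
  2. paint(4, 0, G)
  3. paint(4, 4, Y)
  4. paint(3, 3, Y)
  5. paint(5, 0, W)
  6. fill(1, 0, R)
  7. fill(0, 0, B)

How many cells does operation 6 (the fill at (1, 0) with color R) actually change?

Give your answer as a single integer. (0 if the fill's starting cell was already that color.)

Answer: 17

Derivation:
After op 1 fill(1,4,Y) [18 cells changed]:
YYYYY
YGGGY
YGGGY
YGGGY
YGGGY
YYYYY
After op 2 paint(4,0,G):
YYYYY
YGGGY
YGGGY
YGGGY
GGGGY
YYYYY
After op 3 paint(4,4,Y):
YYYYY
YGGGY
YGGGY
YGGGY
GGGGY
YYYYY
After op 4 paint(3,3,Y):
YYYYY
YGGGY
YGGGY
YGGYY
GGGGY
YYYYY
After op 5 paint(5,0,W):
YYYYY
YGGGY
YGGGY
YGGYY
GGGGY
WYYYY
After op 6 fill(1,0,R) [17 cells changed]:
RRRRR
RGGGR
RGGGR
RGGRR
GGGGR
WRRRR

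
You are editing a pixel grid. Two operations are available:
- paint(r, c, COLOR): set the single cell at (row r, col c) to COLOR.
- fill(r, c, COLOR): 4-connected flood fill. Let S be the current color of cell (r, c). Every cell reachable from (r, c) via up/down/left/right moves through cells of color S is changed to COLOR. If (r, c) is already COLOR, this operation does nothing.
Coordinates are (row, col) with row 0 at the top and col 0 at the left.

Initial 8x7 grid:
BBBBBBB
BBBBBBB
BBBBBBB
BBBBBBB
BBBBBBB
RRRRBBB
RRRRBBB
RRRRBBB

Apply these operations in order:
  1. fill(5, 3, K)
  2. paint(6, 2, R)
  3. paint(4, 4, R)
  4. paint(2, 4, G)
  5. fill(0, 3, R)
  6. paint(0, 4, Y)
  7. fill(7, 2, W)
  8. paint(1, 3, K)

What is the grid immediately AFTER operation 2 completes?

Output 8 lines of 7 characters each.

After op 1 fill(5,3,K) [12 cells changed]:
BBBBBBB
BBBBBBB
BBBBBBB
BBBBBBB
BBBBBBB
KKKKBBB
KKKKBBB
KKKKBBB
After op 2 paint(6,2,R):
BBBBBBB
BBBBBBB
BBBBBBB
BBBBBBB
BBBBBBB
KKKKBBB
KKRKBBB
KKKKBBB

Answer: BBBBBBB
BBBBBBB
BBBBBBB
BBBBBBB
BBBBBBB
KKKKBBB
KKRKBBB
KKKKBBB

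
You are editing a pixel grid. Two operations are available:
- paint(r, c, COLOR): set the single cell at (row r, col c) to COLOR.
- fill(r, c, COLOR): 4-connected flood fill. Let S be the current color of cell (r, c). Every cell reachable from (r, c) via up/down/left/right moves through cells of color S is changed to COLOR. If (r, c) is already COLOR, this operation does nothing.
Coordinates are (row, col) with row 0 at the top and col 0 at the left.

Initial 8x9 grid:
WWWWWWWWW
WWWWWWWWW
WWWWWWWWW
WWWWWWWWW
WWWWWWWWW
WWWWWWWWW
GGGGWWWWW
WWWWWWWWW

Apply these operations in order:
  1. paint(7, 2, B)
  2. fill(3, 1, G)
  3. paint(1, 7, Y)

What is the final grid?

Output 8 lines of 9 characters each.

Answer: GGGGGGGGG
GGGGGGGYG
GGGGGGGGG
GGGGGGGGG
GGGGGGGGG
GGGGGGGGG
GGGGGGGGG
WWBGGGGGG

Derivation:
After op 1 paint(7,2,B):
WWWWWWWWW
WWWWWWWWW
WWWWWWWWW
WWWWWWWWW
WWWWWWWWW
WWWWWWWWW
GGGGWWWWW
WWBWWWWWW
After op 2 fill(3,1,G) [65 cells changed]:
GGGGGGGGG
GGGGGGGGG
GGGGGGGGG
GGGGGGGGG
GGGGGGGGG
GGGGGGGGG
GGGGGGGGG
WWBGGGGGG
After op 3 paint(1,7,Y):
GGGGGGGGG
GGGGGGGYG
GGGGGGGGG
GGGGGGGGG
GGGGGGGGG
GGGGGGGGG
GGGGGGGGG
WWBGGGGGG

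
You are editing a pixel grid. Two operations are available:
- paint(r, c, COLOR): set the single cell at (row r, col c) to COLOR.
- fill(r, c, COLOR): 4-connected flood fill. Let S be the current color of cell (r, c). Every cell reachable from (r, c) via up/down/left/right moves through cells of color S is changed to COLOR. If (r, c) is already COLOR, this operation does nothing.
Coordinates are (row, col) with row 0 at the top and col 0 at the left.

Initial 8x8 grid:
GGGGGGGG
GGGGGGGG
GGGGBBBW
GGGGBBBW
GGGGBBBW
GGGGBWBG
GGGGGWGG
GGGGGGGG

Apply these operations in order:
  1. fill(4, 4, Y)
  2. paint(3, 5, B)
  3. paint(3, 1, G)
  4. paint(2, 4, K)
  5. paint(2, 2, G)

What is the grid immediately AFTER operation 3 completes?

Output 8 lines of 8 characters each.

After op 1 fill(4,4,Y) [11 cells changed]:
GGGGGGGG
GGGGGGGG
GGGGYYYW
GGGGYYYW
GGGGYYYW
GGGGYWYG
GGGGGWGG
GGGGGGGG
After op 2 paint(3,5,B):
GGGGGGGG
GGGGGGGG
GGGGYYYW
GGGGYBYW
GGGGYYYW
GGGGYWYG
GGGGGWGG
GGGGGGGG
After op 3 paint(3,1,G):
GGGGGGGG
GGGGGGGG
GGGGYYYW
GGGGYBYW
GGGGYYYW
GGGGYWYG
GGGGGWGG
GGGGGGGG

Answer: GGGGGGGG
GGGGGGGG
GGGGYYYW
GGGGYBYW
GGGGYYYW
GGGGYWYG
GGGGGWGG
GGGGGGGG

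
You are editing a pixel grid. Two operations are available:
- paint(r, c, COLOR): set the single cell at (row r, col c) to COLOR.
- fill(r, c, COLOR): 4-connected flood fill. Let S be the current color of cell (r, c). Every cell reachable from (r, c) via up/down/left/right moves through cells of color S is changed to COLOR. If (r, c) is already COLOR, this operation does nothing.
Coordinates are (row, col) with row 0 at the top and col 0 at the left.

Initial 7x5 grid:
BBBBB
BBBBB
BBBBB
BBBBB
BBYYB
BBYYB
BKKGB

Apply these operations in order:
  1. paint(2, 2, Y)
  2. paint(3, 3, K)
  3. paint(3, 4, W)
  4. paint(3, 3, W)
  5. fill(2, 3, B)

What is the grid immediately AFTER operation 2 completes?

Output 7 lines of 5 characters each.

Answer: BBBBB
BBBBB
BBYBB
BBBKB
BBYYB
BBYYB
BKKGB

Derivation:
After op 1 paint(2,2,Y):
BBBBB
BBBBB
BBYBB
BBBBB
BBYYB
BBYYB
BKKGB
After op 2 paint(3,3,K):
BBBBB
BBBBB
BBYBB
BBBKB
BBYYB
BBYYB
BKKGB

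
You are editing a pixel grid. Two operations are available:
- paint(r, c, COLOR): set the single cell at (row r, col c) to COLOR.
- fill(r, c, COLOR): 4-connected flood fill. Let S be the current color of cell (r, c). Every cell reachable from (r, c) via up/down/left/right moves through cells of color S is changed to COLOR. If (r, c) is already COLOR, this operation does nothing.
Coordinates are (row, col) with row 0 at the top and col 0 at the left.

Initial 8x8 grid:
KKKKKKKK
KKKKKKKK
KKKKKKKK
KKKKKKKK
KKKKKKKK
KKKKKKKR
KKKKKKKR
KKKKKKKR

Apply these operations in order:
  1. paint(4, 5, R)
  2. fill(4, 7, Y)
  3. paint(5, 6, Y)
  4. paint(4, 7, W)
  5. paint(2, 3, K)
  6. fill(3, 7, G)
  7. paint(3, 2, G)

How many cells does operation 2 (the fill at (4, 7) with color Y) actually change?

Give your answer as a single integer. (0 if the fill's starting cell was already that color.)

Answer: 60

Derivation:
After op 1 paint(4,5,R):
KKKKKKKK
KKKKKKKK
KKKKKKKK
KKKKKKKK
KKKKKRKK
KKKKKKKR
KKKKKKKR
KKKKKKKR
After op 2 fill(4,7,Y) [60 cells changed]:
YYYYYYYY
YYYYYYYY
YYYYYYYY
YYYYYYYY
YYYYYRYY
YYYYYYYR
YYYYYYYR
YYYYYYYR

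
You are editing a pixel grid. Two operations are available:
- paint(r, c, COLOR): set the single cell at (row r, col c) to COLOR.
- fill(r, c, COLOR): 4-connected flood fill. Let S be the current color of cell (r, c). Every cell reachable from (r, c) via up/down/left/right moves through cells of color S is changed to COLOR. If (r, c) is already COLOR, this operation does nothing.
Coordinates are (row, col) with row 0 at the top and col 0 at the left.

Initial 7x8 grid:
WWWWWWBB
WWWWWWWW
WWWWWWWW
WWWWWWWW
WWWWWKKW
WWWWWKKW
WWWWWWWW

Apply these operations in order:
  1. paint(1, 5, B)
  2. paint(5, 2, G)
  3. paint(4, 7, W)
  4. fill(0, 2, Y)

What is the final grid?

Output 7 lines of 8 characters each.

Answer: YYYYYYBB
YYYYYBYY
YYYYYYYY
YYYYYYYY
YYYYYKKY
YYGYYKKY
YYYYYYYY

Derivation:
After op 1 paint(1,5,B):
WWWWWWBB
WWWWWBWW
WWWWWWWW
WWWWWWWW
WWWWWKKW
WWWWWKKW
WWWWWWWW
After op 2 paint(5,2,G):
WWWWWWBB
WWWWWBWW
WWWWWWWW
WWWWWWWW
WWWWWKKW
WWGWWKKW
WWWWWWWW
After op 3 paint(4,7,W):
WWWWWWBB
WWWWWBWW
WWWWWWWW
WWWWWWWW
WWWWWKKW
WWGWWKKW
WWWWWWWW
After op 4 fill(0,2,Y) [48 cells changed]:
YYYYYYBB
YYYYYBYY
YYYYYYYY
YYYYYYYY
YYYYYKKY
YYGYYKKY
YYYYYYYY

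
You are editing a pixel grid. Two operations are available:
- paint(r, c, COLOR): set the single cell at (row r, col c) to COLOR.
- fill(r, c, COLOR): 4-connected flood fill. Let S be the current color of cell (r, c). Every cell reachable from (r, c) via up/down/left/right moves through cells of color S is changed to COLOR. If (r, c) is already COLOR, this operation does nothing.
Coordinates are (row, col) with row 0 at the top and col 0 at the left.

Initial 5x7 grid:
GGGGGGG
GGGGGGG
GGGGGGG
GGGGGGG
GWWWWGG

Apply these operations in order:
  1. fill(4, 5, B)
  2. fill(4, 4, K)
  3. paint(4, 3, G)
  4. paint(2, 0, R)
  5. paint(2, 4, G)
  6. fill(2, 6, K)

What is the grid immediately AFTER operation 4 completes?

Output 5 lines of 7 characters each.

Answer: BBBBBBB
BBBBBBB
RBBBBBB
BBBBBBB
BKKGKBB

Derivation:
After op 1 fill(4,5,B) [31 cells changed]:
BBBBBBB
BBBBBBB
BBBBBBB
BBBBBBB
BWWWWBB
After op 2 fill(4,4,K) [4 cells changed]:
BBBBBBB
BBBBBBB
BBBBBBB
BBBBBBB
BKKKKBB
After op 3 paint(4,3,G):
BBBBBBB
BBBBBBB
BBBBBBB
BBBBBBB
BKKGKBB
After op 4 paint(2,0,R):
BBBBBBB
BBBBBBB
RBBBBBB
BBBBBBB
BKKGKBB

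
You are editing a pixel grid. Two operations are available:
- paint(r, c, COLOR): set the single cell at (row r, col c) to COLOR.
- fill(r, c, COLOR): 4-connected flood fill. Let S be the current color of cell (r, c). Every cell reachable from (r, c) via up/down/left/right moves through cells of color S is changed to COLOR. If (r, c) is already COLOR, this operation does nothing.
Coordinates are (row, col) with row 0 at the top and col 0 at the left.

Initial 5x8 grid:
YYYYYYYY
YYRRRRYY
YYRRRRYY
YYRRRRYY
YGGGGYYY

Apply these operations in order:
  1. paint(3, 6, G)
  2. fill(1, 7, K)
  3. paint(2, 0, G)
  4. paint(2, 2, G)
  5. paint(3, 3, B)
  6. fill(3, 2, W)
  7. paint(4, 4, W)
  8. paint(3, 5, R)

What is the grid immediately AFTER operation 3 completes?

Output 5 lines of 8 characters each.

Answer: KKKKKKKK
KKRRRRKK
GKRRRRKK
KKRRRRGK
KGGGGKKK

Derivation:
After op 1 paint(3,6,G):
YYYYYYYY
YYRRRRYY
YYRRRRYY
YYRRRRGY
YGGGGYYY
After op 2 fill(1,7,K) [23 cells changed]:
KKKKKKKK
KKRRRRKK
KKRRRRKK
KKRRRRGK
KGGGGKKK
After op 3 paint(2,0,G):
KKKKKKKK
KKRRRRKK
GKRRRRKK
KKRRRRGK
KGGGGKKK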